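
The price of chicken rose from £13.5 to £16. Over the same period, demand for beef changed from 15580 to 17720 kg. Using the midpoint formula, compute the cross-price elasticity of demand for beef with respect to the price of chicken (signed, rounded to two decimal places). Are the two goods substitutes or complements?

%ΔQ_{beef} = (17720 − 15580)/avg = 2140/16650 = 0.128528…
%ΔP_{chicken} = (16 − 13.5)/avg = 2.5/14.75 = 0.169491…
E_cross = (2140/16650) / (2.5/14.75) = 0.7583…
E_cross > 0 ⇒ the goods are substitutes.

0.76; substitutes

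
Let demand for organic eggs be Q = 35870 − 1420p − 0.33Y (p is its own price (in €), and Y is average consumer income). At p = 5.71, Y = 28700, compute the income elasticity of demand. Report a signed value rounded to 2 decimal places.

At the given values, Q = 35870 − 1420(5.71) − 0.33(28700) = 18290.8.
∂Q/∂Y = -0.33.
E = (-0.33) × (28700/18290.8) = -0.5178…

-0.52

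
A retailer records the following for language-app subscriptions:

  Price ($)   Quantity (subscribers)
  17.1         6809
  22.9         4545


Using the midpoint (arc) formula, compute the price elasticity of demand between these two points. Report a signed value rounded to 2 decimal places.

%ΔQ = (4545 − 6809) / [(6809 + 4545)/2] = -2264/5677 = -0.398802…
%ΔP = (22.9 − 17.1) / [(17.1 + 22.9)/2] = 5.8/20 = 0.29
Arc Ed = %ΔQ / %ΔP = (-2264/5677) / (5.8/20) = -1.3751…

-1.38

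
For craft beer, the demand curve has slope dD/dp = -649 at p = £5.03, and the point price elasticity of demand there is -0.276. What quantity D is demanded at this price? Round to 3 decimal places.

Ed = (dD/dp)·(p/D) ⇒ D = (dD/dp)·p/Ed = (-649)·5.03/(-0.276) = 11827.78985…

11827.790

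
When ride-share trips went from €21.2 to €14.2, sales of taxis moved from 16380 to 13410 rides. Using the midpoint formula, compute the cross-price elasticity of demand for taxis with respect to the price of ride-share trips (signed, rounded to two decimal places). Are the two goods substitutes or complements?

0.50; substitutes

%ΔQ_{taxis} = (13410 − 16380)/avg = -2970/14895 = -0.199395…
%ΔP_{ride-share trips} = (14.2 − 21.2)/avg = -7/17.7 = -0.395480…
E_cross = (-2970/14895) / (-7/17.7) = 0.5041…
E_cross > 0 ⇒ the goods are substitutes.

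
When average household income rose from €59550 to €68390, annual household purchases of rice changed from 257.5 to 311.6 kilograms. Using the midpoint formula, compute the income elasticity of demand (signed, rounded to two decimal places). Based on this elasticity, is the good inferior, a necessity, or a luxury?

%ΔQ = (311.6 − 257.5)/[( 257.5 + 311.6)/2] = 54.1/284.55 = 0.190124…
%ΔIncome = (68390 − 59550)/[( 59550 + 68390)/2] = 8840/63970 = 0.138189…
E_income = (54.1/284.55) / (8840/63970) = 1.3758…
E_income > 1 ⇒ normal good, luxury.

1.38; luxury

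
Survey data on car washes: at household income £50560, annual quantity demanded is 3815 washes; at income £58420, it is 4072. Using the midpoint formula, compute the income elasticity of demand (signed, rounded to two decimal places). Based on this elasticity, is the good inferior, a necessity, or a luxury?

0.45; necessity

%ΔQ = (4072 − 3815)/[( 3815 + 4072)/2] = 257/3943.5 = 0.065170…
%ΔIncome = (58420 − 50560)/[( 50560 + 58420)/2] = 7860/54490 = 0.144246…
E_income = (257/3943.5) / (7860/54490) = 0.4517…
0 < E_income < 1 ⇒ normal good, necessity.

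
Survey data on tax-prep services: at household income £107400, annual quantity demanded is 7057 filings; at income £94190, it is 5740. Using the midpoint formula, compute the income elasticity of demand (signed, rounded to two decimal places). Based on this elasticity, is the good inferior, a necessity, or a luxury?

1.57; luxury

%ΔQ = (5740 − 7057)/[( 7057 + 5740)/2] = -1317/6398.5 = -0.205829…
%ΔIncome = (94190 − 107400)/[( 107400 + 94190)/2] = -13210/100795 = -0.131058…
E_income = (-1317/6398.5) / (-13210/100795) = 1.5705…
E_income > 1 ⇒ normal good, luxury.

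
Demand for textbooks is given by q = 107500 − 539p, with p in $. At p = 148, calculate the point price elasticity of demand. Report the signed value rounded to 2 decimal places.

dq/dp = −539. At p = 148, q = 107500 − 539(148) = 27728.
Ed = (dq/dp)·(p/q) = −539 × (148/27728) = -2.8769…

-2.88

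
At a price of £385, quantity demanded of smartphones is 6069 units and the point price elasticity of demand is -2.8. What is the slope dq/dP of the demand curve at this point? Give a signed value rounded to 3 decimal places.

Ed = (dq/dP)·(P/q) ⇒ dq/dP = Ed·q/P = (-2.8)·6069/385 = -44.13818…

-44.138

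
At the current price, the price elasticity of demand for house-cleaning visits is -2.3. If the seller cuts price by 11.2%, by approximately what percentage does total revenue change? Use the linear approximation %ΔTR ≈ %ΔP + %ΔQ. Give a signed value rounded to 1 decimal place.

%ΔQ ≈ Ed × %ΔP = (-2.3) × (-11.2%) = +25.7600%
%ΔTR ≈ %ΔP + %ΔQ = (-11.2%) + (+25.7600%) = +14.5600%

+14.6%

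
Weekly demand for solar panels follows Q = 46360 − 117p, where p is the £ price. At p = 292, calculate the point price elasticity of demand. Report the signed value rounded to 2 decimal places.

dQ/dp = −117. At p = 292, Q = 46360 − 117(292) = 12196.
Ed = (dQ/dp)·(p/Q) = −117 × (292/12196) = -2.8012…

-2.80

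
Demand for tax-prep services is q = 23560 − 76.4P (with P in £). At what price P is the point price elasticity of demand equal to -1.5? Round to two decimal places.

Ed = −76.4P/(23560 − 76.4P). Set this equal to -1.5:
76.4P = 1.5·(23560 − 76.4P) ⇒ 76.4P(1 + 1.5) = 1.5·23560
P = 1.5·23560 / (76.4·2.5) = 185.0261…

185.03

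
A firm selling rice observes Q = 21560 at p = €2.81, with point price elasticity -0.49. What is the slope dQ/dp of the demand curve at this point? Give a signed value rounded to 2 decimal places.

Ed = (dQ/dp)·(p/Q) ⇒ dQ/dp = Ed·Q/p = (-0.49)·21560/2.81 = -3759.5729…

-3759.57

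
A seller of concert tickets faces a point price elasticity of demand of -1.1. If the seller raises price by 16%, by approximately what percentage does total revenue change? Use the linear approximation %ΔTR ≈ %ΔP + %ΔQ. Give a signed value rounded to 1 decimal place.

-1.6%

%ΔQ ≈ Ed × %ΔP = (-1.1) × (+16%) = -17.6000%
%ΔTR ≈ %ΔP + %ΔQ = (+16%) + (-17.6000%) = -1.6000%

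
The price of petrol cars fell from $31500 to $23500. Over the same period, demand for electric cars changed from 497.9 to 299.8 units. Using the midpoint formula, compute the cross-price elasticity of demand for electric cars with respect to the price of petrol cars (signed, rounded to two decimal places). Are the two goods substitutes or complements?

%ΔQ_{electric cars} = (299.8 − 497.9)/avg = -198.1/398.85 = -0.496677…
%ΔP_{petrol cars} = (23500 − 31500)/avg = -8000/27500 = -0.290909…
E_cross = (-198.1/398.85) / (-8000/27500) = 1.7073…
E_cross > 0 ⇒ the goods are substitutes.

1.71; substitutes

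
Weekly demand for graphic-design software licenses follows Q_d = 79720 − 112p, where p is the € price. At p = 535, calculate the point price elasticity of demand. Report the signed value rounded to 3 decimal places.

-3.026

dQ_d/dp = −112. At p = 535, Q_d = 79720 − 112(535) = 19800.
Ed = (dQ_d/dp)·(p/Q_d) = −112 × (535/19800) = -3.02626…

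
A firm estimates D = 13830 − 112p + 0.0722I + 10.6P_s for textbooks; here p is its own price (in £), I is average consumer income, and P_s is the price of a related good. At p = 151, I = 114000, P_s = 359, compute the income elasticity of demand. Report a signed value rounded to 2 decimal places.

0.92

At the given values, D = 13830 − 112(151) + 0.0722(114000) + 10.6(359) = 8954.2.
∂D/∂I = 0.0722.
E = (0.0722) × (114000/8954.2) = 0.9192…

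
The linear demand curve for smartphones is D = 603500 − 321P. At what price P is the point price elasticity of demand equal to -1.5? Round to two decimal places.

1128.04

Ed = −321P/(603500 − 321P). Set this equal to -1.5:
321P = 1.5·(603500 − 321P) ⇒ 321P(1 + 1.5) = 1.5·603500
P = 1.5·603500 / (321·2.5) = 1128.0373…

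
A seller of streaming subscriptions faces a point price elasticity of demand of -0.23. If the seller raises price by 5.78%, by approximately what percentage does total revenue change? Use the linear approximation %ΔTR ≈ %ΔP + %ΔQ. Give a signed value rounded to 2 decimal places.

+4.45%

%ΔQ ≈ Ed × %ΔP = (-0.23) × (+5.78%) = -1.3294%
%ΔTR ≈ %ΔP + %ΔQ = (+5.78%) + (-1.3294%) = +4.4506%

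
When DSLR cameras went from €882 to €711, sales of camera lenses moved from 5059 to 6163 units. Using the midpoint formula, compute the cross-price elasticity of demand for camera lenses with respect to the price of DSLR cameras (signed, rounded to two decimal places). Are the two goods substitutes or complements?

%ΔQ_{camera lenses} = (6163 − 5059)/avg = 1104/5611 = 0.196756…
%ΔP_{DSLR cameras} = (711 − 882)/avg = -171/796.5 = -0.214689…
E_cross = (1104/5611) / (-171/796.5) = -0.9164…
E_cross < 0 ⇒ the goods are complements.

-0.92; complements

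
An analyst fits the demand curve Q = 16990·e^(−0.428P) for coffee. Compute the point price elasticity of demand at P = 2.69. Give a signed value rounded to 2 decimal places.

dQ/dP = −0.428·Q = -2299.46. At P = 2.69, Q = 5372.56.
Ed = (dQ/dP)·(P/Q) = (-2299.46) × (2.69/5372.56) = -1.1513…

-1.15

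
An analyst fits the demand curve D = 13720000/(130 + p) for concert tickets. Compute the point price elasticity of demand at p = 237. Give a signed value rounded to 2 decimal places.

dD/dp = −13720000/(130 + p)² = -101.864. At p = 237, D = 37384.2.
Ed = (dD/dp)·(p/D) = (-101.864) × (237/37384.2) = -0.6457…

-0.65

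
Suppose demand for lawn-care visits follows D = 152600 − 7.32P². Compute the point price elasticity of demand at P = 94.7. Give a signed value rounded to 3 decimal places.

dD/dP = −2·7.32·P = -1386.408. At P = 94.7, D = 86953.5812.
Ed = (dD/dP)·(P/D) = (-1386.408) × (94.7/86953.5812) = -1.50991…

-1.510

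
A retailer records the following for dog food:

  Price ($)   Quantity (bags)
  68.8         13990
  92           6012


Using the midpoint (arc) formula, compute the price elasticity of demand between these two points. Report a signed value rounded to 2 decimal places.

%ΔQ = (6012 − 13990) / [(13990 + 6012)/2] = -7978/10001 = -0.797720…
%ΔP = (92 − 68.8) / [(68.8 + 92)/2] = 23.2/80.4 = 0.288557…
Arc Ed = %ΔQ / %ΔP = (-7978/10001) / (23.2/80.4) = -2.7645…

-2.76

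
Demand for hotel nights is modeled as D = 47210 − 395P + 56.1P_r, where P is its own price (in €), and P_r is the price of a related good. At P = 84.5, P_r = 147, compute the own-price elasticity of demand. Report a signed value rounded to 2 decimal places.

-1.51

At the given values, D = 47210 − 395(84.5) + 56.1(147) = 22079.2.
∂D/∂P = −395.
E = (-395) × (84.5/22079.2) = -1.5117…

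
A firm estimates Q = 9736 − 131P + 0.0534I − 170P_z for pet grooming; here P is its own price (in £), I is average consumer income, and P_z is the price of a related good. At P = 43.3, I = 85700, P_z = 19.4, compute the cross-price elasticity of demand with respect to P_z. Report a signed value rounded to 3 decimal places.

-0.617

At the given values, Q = 9736 − 131(43.3) + 0.0534(85700) − 170(19.4) = 5342.08.
∂Q/∂P_z = -170.
E = (-170) × (19.4/5342.08) = -0.61736…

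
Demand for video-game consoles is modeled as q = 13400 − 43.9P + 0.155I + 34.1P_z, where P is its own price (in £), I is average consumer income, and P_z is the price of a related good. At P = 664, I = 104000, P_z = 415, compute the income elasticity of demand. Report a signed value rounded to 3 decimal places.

At the given values, q = 13400 − 43.9(664) + 0.155(104000) + 34.1(415) = 14521.9.
∂q/∂I = 0.155.
E = (0.155) × (104000/14521.9) = 1.11004…

1.110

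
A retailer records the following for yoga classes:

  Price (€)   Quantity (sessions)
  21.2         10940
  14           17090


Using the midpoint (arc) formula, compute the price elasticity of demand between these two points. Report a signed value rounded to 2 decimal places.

%ΔQ = (17090 − 10940) / [(10940 + 17090)/2] = 6150/14015 = 0.438815…
%ΔP = (14 − 21.2) / [(21.2 + 14)/2] = -7.2/17.6 = -0.409090…
Arc Ed = %ΔQ / %ΔP = (6150/14015) / (-7.2/17.6) = -1.0726…

-1.07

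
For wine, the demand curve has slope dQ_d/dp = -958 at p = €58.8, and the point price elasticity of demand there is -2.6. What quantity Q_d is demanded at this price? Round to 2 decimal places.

Ed = (dQ_d/dp)·(p/Q_d) ⇒ Q_d = (dQ_d/dp)·p/Ed = (-958)·58.8/(-2.6) = 21665.5384…

21665.54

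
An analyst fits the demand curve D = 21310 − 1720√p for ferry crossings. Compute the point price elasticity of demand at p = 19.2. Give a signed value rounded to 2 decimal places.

dD/dp = −1720/(2√p) = -196.267. At p = 19.2, D = 13773.3.
Ed = (dD/dp)·(p/D) = (-196.267) × (19.2/13773.3) = -0.2735…

-0.27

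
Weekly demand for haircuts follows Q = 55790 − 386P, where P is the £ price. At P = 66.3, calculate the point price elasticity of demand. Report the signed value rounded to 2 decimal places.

-0.85

dQ/dP = −386. At P = 66.3, Q = 55790 − 386(66.3) = 30198.2.
Ed = (dQ/dP)·(P/Q) = −386 × (66.3/30198.2) = -0.8474…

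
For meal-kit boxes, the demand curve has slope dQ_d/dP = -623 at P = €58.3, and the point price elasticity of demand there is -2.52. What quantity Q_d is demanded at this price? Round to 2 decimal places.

Ed = (dQ_d/dP)·(P/Q_d) ⇒ Q_d = (dQ_d/dP)·P/Ed = (-623)·58.3/(-2.52) = 14413.0555…

14413.06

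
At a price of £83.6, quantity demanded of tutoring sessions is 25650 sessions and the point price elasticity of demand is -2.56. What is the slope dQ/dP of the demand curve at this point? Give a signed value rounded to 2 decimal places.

Ed = (dQ/dP)·(P/Q) ⇒ dQ/dP = Ed·Q/P = (-2.56)·25650/83.6 = -785.4545…

-785.45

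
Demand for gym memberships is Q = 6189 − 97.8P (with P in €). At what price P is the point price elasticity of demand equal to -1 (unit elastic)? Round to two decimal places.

31.64

Ed = −97.8P/(6189 − 97.8P). Set this equal to -1:
97.8P = 1·(6189 − 97.8P) ⇒ 97.8P(1 + 1) = 1·6189
P = 1·6189 / (97.8·2) = 31.6411…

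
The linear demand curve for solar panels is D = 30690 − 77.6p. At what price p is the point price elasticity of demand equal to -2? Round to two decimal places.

263.66

Ed = −77.6p/(30690 − 77.6p). Set this equal to -2:
77.6p = 2·(30690 − 77.6p) ⇒ 77.6p(1 + 2) = 2·30690
p = 2·30690 / (77.6·3) = 263.6597…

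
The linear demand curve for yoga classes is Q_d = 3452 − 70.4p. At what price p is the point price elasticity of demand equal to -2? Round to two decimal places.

Ed = −70.4p/(3452 − 70.4p). Set this equal to -2:
70.4p = 2·(3452 − 70.4p) ⇒ 70.4p(1 + 2) = 2·3452
p = 2·3452 / (70.4·3) = 32.6893…

32.69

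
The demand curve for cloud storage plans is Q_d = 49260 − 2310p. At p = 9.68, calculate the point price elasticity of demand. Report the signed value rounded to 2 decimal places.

dQ_d/dp = −2310. At p = 9.68, Q_d = 49260 − 2310(9.68) = 26899.2.
Ed = (dQ_d/dp)·(p/Q_d) = −2310 × (9.68/26899.2) = -0.8312…

-0.83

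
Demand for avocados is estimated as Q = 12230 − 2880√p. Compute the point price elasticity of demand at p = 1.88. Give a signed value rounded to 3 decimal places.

-0.238

dQ/dp = −2880/(2√p) = -1050.23. At p = 1.88, Q = 8281.14.
Ed = (dQ/dp)·(p/Q) = (-1050.23) × (1.88/8281.14) = -0.23842…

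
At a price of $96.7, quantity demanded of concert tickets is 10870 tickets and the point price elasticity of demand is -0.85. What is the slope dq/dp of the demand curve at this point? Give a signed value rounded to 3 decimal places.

-95.548

Ed = (dq/dp)·(p/q) ⇒ dq/dp = Ed·q/p = (-0.85)·10870/96.7 = -95.54808…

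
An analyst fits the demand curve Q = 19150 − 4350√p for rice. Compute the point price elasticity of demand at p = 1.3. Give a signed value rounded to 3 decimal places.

dQ/dp = −4350/(2√p) = -1907.6. At p = 1.3, Q = 14190.2.
Ed = (dQ/dp)·(p/Q) = (-1907.6) × (1.3/14190.2) = -0.17475…

-0.175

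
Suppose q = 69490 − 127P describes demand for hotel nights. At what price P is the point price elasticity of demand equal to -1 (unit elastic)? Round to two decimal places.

273.58

Ed = −127P/(69490 − 127P). Set this equal to -1:
127P = 1·(69490 − 127P) ⇒ 127P(1 + 1) = 1·69490
P = 1·69490 / (127·2) = 273.5826…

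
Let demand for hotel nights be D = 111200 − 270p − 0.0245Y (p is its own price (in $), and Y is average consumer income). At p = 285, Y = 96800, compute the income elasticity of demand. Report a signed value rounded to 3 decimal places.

At the given values, D = 111200 − 270(285) − 0.0245(96800) = 31878.4.
∂D/∂Y = -0.0245.
E = (-0.0245) × (96800/31878.4) = -0.07439…

-0.074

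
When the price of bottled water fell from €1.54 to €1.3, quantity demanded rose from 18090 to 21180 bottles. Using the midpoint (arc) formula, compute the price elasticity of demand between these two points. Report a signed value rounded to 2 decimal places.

%ΔQ = (21180 − 18090) / [(18090 + 21180)/2] = 3090/19635 = 0.157372…
%ΔP = (1.3 − 1.54) / [(1.54 + 1.3)/2] = -0.24/1.42 = -0.169014…
Arc Ed = %ΔQ / %ΔP = (3090/19635) / (-0.24/1.42) = -0.9311…

-0.93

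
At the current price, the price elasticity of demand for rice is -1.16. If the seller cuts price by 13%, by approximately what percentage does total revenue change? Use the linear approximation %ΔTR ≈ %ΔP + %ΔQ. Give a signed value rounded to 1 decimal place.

%ΔQ ≈ Ed × %ΔP = (-1.16) × (-13%) = +15.0800%
%ΔTR ≈ %ΔP + %ΔQ = (-13%) + (+15.0800%) = +2.0800%

+2.1%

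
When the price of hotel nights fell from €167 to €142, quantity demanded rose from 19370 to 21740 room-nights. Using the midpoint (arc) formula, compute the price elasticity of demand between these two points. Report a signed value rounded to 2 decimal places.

-0.71

%ΔQ = (21740 − 19370) / [(19370 + 21740)/2] = 2370/20555 = 0.115300…
%ΔP = (142 − 167) / [(167 + 142)/2] = -25/154.5 = -0.161812…
Arc Ed = %ΔQ / %ΔP = (2370/20555) / (-25/154.5) = -0.7125…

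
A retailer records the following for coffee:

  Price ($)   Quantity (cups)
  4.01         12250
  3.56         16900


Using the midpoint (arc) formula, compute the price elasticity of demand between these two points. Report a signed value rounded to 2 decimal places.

%ΔQ = (16900 − 12250) / [(12250 + 16900)/2] = 4650/14575 = 0.319039…
%ΔP = (3.56 − 4.01) / [(4.01 + 3.56)/2] = -0.45/3.785 = -0.118890…
Arc Ed = %ΔQ / %ΔP = (4650/14575) / (-0.45/3.785) = -2.6834…

-2.68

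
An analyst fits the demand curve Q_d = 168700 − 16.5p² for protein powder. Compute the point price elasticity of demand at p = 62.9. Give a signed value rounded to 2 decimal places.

-1.26

dQ_d/dp = −2·16.5·p = -2075.7. At p = 62.9, Q_d = 103419.235.
Ed = (dQ_d/dp)·(p/Q_d) = (-2075.7) × (62.9/103419.235) = -1.2624…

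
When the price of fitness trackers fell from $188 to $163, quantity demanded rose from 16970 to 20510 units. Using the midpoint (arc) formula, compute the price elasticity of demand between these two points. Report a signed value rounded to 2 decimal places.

%ΔQ = (20510 − 16970) / [(16970 + 20510)/2] = 3540/18740 = 0.188900…
%ΔP = (163 − 188) / [(188 + 163)/2] = -25/175.5 = -0.142450…
Arc Ed = %ΔQ / %ΔP = (3540/18740) / (-25/175.5) = -1.3260…

-1.33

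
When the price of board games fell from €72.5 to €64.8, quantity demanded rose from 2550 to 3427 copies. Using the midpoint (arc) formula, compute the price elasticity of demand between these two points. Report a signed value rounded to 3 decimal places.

-2.616

%ΔQ = (3427 − 2550) / [(2550 + 3427)/2] = 877/2988.5 = 0.293458…
%ΔP = (64.8 − 72.5) / [(72.5 + 64.8)/2] = -7.7/68.65 = -0.112163…
Arc Ed = %ΔQ / %ΔP = (877/2988.5) / (-7.7/68.65) = -2.61635…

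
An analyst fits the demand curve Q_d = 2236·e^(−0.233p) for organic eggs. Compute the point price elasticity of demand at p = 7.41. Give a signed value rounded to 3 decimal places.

-1.727

dQ_d/dp = −0.233·Q_d = -92.6841. At p = 7.41, Q_d = 397.786.
Ed = (dQ_d/dp)·(p/Q_d) = (-92.6841) × (7.41/397.786) = -1.72653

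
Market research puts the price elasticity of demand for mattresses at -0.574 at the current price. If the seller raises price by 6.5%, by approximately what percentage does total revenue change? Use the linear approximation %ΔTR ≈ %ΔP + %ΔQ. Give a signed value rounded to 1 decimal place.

+2.8%

%ΔQ ≈ Ed × %ΔP = (-0.574) × (+6.5%) = -3.7310%
%ΔTR ≈ %ΔP + %ΔQ = (+6.5%) + (-3.7310%) = +2.7690%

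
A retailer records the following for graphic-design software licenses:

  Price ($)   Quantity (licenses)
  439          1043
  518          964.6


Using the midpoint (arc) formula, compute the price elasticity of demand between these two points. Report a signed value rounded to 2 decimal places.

%ΔQ = (964.6 − 1043) / [(1043 + 964.6)/2] = -78.4/1003.8 = -0.078103…
%ΔP = (518 − 439) / [(439 + 518)/2] = 79/478.5 = 0.165099…
Arc Ed = %ΔQ / %ΔP = (-78.4/1003.8) / (79/478.5) = -0.4730…

-0.47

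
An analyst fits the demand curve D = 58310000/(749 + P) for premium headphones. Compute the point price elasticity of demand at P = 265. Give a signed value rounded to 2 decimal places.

-0.26

dD/dP = −58310000/(749 + P)² = -56.711. At P = 265, D = 57504.9.
Ed = (dD/dP)·(P/D) = (-56.711) × (265/57504.9) = -0.2613…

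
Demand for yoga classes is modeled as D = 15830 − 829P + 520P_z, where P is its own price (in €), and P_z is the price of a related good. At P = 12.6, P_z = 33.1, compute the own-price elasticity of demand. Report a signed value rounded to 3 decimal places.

At the given values, D = 15830 − 829(12.6) + 520(33.1) = 22596.6.
∂D/∂P = −829.
E = (-829) × (12.6/22596.6) = -0.46225…

-0.462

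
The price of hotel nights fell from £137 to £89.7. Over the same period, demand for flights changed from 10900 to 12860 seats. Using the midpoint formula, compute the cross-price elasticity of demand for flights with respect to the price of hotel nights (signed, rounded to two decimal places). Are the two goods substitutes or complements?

-0.40; complements

%ΔQ_{flights} = (12860 − 10900)/avg = 1960/11880 = 0.164983…
%ΔP_{hotel nights} = (89.7 − 137)/avg = -47.3/113.35 = -0.417291…
E_cross = (1960/11880) / (-47.3/113.35) = -0.3953…
E_cross < 0 ⇒ the goods are complements.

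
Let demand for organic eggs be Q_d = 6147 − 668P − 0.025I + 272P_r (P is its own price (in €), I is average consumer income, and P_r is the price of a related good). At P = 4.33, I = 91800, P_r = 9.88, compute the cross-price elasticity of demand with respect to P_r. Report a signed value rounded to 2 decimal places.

0.74

At the given values, Q_d = 6147 − 668(4.33) − 0.025(91800) + 272(9.88) = 3646.92.
∂Q_d/∂P_r = 272.
E = (272) × (9.88/3646.92) = 0.7368…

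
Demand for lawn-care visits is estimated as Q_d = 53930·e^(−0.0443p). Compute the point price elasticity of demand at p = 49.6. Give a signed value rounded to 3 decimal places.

dQ_d/dp = −0.0443·Q_d = -265.441. At p = 49.6, Q_d = 5991.89.
Ed = (dQ_d/dp)·(p/Q_d) = (-265.441) × (49.6/5991.89) = -2.19728

-2.197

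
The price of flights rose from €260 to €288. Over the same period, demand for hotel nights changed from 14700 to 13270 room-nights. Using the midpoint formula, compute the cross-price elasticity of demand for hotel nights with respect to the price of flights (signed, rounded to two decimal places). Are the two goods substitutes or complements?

%ΔQ_{hotel nights} = (13270 − 14700)/avg = -1430/13985 = -0.102252…
%ΔP_{flights} = (288 − 260)/avg = 28/274 = 0.102189…
E_cross = (-1430/13985) / (28/274) = -1.0006…
E_cross < 0 ⇒ the goods are complements.

-1.00; complements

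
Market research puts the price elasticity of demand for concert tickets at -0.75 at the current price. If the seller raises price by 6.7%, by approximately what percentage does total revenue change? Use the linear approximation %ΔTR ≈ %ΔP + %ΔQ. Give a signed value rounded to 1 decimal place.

+1.7%

%ΔQ ≈ Ed × %ΔP = (-0.75) × (+6.7%) = -5.0250%
%ΔTR ≈ %ΔP + %ΔQ = (+6.7%) + (-5.0250%) = +1.6750%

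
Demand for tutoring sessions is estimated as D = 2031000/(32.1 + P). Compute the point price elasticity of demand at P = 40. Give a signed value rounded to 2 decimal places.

-0.55

dD/dP = −2031000/(32.1 + P)² = -390.696. At P = 40, D = 28169.2.
Ed = (dD/dP)·(P/D) = (-390.696) × (40/28169.2) = -0.5547…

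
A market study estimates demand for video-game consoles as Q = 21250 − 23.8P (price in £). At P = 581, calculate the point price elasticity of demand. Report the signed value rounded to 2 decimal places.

dQ/dP = −23.8. At P = 581, Q = 21250 − 23.8(581) = 7422.2.
Ed = (dQ/dP)·(P/Q) = −23.8 × (581/7422.2) = -1.8630…

-1.86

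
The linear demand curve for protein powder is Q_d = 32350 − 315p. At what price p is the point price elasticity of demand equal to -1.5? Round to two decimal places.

61.62

Ed = −315p/(32350 − 315p). Set this equal to -1.5:
315p = 1.5·(32350 − 315p) ⇒ 315p(1 + 1.5) = 1.5·32350
p = 1.5·32350 / (315·2.5) = 61.6190…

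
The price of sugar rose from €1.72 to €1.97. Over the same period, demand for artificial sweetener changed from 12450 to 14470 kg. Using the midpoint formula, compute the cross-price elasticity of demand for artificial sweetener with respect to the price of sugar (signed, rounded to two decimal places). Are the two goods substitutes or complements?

1.11; substitutes

%ΔQ_{artificial sweetener} = (14470 − 12450)/avg = 2020/13460 = 0.150074…
%ΔP_{sugar} = (1.97 − 1.72)/avg = 0.25/1.845 = 0.135501…
E_cross = (2020/13460) / (0.25/1.845) = 1.1075…
E_cross > 0 ⇒ the goods are substitutes.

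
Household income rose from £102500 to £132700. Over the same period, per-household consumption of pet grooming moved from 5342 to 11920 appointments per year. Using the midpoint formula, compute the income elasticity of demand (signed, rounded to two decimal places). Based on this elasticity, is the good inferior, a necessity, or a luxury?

2.97; luxury

%ΔQ = (11920 − 5342)/[( 5342 + 11920)/2] = 6578/8631 = 0.762136…
%ΔIncome = (132700 − 102500)/[( 102500 + 132700)/2] = 30200/117600 = 0.256802…
E_income = (6578/8631) / (30200/117600) = 2.9677…
E_income > 1 ⇒ normal good, luxury.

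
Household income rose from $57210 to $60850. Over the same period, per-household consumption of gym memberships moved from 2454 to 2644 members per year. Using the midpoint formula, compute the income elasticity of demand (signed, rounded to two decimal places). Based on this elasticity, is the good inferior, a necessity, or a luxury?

%ΔQ = (2644 − 2454)/[( 2454 + 2644)/2] = 190/2549 = 0.074539…
%ΔIncome = (60850 − 57210)/[( 57210 + 60850)/2] = 3640/59030 = 0.061663…
E_income = (190/2549) / (3640/59030) = 1.2088…
E_income > 1 ⇒ normal good, luxury.

1.21; luxury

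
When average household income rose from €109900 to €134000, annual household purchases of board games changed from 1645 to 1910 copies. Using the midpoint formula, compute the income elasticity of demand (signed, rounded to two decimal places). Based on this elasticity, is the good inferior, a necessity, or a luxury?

%ΔQ = (1910 − 1645)/[( 1645 + 1910)/2] = 265/1777.5 = 0.149085…
%ΔIncome = (134000 − 109900)/[( 109900 + 134000)/2] = 24100/121950 = 0.197621…
E_income = (265/1777.5) / (24100/121950) = 0.7543…
0 < E_income < 1 ⇒ normal good, necessity.

0.75; necessity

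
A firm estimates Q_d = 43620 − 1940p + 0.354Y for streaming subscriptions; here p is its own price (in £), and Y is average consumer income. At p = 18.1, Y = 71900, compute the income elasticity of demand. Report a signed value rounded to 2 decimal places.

0.75

At the given values, Q_d = 43620 − 1940(18.1) + 0.354(71900) = 33958.6.
∂Q_d/∂Y = 0.354.
E = (0.354) × (71900/33958.6) = 0.7495…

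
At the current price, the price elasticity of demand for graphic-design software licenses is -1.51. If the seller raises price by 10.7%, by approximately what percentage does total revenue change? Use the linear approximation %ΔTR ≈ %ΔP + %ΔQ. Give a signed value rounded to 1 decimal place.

%ΔQ ≈ Ed × %ΔP = (-1.51) × (+10.7%) = -16.1570%
%ΔTR ≈ %ΔP + %ΔQ = (+10.7%) + (-16.1570%) = -5.4570%

-5.5%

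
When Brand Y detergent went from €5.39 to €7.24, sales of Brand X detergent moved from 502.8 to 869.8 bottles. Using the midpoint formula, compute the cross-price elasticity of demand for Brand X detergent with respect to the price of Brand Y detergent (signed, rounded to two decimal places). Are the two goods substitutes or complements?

%ΔQ_{Brand X detergent} = (869.8 − 502.8)/avg = 367/686.3 = 0.534751…
%ΔP_{Brand Y detergent} = (7.24 − 5.39)/avg = 1.85/6.315 = 0.292953…
E_cross = (367/686.3) / (1.85/6.315) = 1.8253…
E_cross > 0 ⇒ the goods are substitutes.

1.83; substitutes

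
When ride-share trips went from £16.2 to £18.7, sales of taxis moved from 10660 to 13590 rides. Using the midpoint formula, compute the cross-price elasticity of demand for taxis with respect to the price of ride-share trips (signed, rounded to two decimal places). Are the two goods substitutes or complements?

%ΔQ_{taxis} = (13590 − 10660)/avg = 2930/12125 = 0.241649…
%ΔP_{ride-share trips} = (18.7 − 16.2)/avg = 2.5/17.45 = 0.143266…
E_cross = (2930/12125) / (2.5/17.45) = 1.6867…
E_cross > 0 ⇒ the goods are substitutes.

1.69; substitutes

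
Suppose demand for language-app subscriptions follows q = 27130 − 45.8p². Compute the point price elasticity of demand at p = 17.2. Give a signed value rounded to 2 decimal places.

-2.00

dq/dp = −2·45.8·p = -1575.52. At p = 17.2, q = 13580.528.
Ed = (dq/dp)·(p/q) = (-1575.52) × (17.2/13580.528) = -1.9954…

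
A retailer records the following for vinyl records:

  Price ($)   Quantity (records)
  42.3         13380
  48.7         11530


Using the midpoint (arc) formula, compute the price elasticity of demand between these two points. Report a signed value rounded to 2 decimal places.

%ΔQ = (11530 − 13380) / [(13380 + 11530)/2] = -1850/12455 = -0.148534…
%ΔP = (48.7 − 42.3) / [(42.3 + 48.7)/2] = 6.4/45.5 = 0.140659…
Arc Ed = %ΔQ / %ΔP = (-1850/12455) / (6.4/45.5) = -1.0559…

-1.06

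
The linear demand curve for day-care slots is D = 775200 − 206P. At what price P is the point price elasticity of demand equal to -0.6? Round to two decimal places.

Ed = −206P/(775200 − 206P). Set this equal to -0.6:
206P = 0.6·(775200 − 206P) ⇒ 206P(1 + 0.6) = 0.6·775200
P = 0.6·775200 / (206·1.6) = 1411.1650…

1411.17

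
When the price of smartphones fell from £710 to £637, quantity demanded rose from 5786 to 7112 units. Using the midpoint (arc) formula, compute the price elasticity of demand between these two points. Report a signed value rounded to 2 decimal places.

-1.90

%ΔQ = (7112 − 5786) / [(5786 + 7112)/2] = 1326/6449 = 0.205613…
%ΔP = (637 − 710) / [(710 + 637)/2] = -73/673.5 = -0.108389…
Arc Ed = %ΔQ / %ΔP = (1326/6449) / (-73/673.5) = -1.8969…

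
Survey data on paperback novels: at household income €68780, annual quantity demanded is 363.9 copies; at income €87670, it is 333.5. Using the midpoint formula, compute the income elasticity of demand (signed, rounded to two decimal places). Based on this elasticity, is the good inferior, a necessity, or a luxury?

%ΔQ = (333.5 − 363.9)/[( 363.9 + 333.5)/2] = -30.4/348.7 = -0.087180…
%ΔIncome = (87670 − 68780)/[( 68780 + 87670)/2] = 18890/78225 = 0.241482…
E_income = (-30.4/348.7) / (18890/78225) = -0.3610…
E_income < 0 ⇒ inferior good.

-0.36; inferior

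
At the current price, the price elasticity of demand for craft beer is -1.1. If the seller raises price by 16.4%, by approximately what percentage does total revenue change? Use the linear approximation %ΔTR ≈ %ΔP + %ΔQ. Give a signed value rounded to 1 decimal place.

%ΔQ ≈ Ed × %ΔP = (-1.1) × (+16.4%) = -18.0400%
%ΔTR ≈ %ΔP + %ΔQ = (+16.4%) + (-18.0400%) = -1.6400%

-1.6%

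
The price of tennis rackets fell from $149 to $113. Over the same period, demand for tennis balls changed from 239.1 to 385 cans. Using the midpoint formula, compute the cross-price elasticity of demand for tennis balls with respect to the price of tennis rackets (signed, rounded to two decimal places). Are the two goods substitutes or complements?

%ΔQ_{tennis balls} = (385 − 239.1)/avg = 145.9/312.05 = 0.467553…
%ΔP_{tennis rackets} = (113 − 149)/avg = -36/131 = -0.274809…
E_cross = (145.9/312.05) / (-36/131) = -1.7013…
E_cross < 0 ⇒ the goods are complements.

-1.70; complements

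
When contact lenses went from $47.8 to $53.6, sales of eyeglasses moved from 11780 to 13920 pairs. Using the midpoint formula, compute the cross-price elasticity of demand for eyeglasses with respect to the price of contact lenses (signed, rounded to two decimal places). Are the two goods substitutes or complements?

%ΔQ_{eyeglasses} = (13920 − 11780)/avg = 2140/12850 = 0.166536…
%ΔP_{contact lenses} = (53.6 − 47.8)/avg = 5.8/50.7 = 0.114398…
E_cross = (2140/12850) / (5.8/50.7) = 1.4557…
E_cross > 0 ⇒ the goods are substitutes.

1.46; substitutes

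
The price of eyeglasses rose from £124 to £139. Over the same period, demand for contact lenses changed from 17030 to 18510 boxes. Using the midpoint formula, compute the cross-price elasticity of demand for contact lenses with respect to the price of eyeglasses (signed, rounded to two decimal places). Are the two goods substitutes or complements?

%ΔQ_{contact lenses} = (18510 − 17030)/avg = 1480/17770 = 0.083286…
%ΔP_{eyeglasses} = (139 − 124)/avg = 15/131.5 = 0.114068…
E_cross = (1480/17770) / (15/131.5) = 0.7301…
E_cross > 0 ⇒ the goods are substitutes.

0.73; substitutes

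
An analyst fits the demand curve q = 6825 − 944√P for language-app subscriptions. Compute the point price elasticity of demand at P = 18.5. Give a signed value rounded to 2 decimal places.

dq/dP = −944/(2√P) = -109.738. At P = 18.5, q = 2764.7.
Ed = (dq/dP)·(P/q) = (-109.738) × (18.5/2764.7) = -0.7343…

-0.73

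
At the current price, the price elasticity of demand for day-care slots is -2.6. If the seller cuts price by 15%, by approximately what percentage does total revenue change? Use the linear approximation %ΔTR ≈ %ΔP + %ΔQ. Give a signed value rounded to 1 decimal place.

%ΔQ ≈ Ed × %ΔP = (-2.6) × (-15%) = +39.0000%
%ΔTR ≈ %ΔP + %ΔQ = (-15%) + (+39.0000%) = +24.0000%

+24.0%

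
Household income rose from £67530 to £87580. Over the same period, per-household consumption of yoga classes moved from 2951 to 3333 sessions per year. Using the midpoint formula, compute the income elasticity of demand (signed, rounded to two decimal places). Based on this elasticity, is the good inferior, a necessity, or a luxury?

0.47; necessity

%ΔQ = (3333 − 2951)/[( 2951 + 3333)/2] = 382/3142 = 0.121578…
%ΔIncome = (87580 − 67530)/[( 67530 + 87580)/2] = 20050/77555 = 0.258526…
E_income = (382/3142) / (20050/77555) = 0.4702…
0 < E_income < 1 ⇒ normal good, necessity.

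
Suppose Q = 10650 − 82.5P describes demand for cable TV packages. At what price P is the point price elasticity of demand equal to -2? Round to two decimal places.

Ed = −82.5P/(10650 − 82.5P). Set this equal to -2:
82.5P = 2·(10650 − 82.5P) ⇒ 82.5P(1 + 2) = 2·10650
P = 2·10650 / (82.5·3) = 86.0606…

86.06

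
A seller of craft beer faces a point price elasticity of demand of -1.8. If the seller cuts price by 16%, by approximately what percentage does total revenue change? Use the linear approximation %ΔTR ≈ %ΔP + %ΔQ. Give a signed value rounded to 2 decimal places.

+12.80%

%ΔQ ≈ Ed × %ΔP = (-1.8) × (-16%) = +28.8000%
%ΔTR ≈ %ΔP + %ΔQ = (-16%) + (+28.8000%) = +12.8000%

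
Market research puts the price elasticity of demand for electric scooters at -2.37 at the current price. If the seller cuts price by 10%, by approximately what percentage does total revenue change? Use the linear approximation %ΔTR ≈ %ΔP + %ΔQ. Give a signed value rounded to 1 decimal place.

%ΔQ ≈ Ed × %ΔP = (-2.37) × (-10%) = +23.7000%
%ΔTR ≈ %ΔP + %ΔQ = (-10%) + (+23.7000%) = +13.7000%

+13.7%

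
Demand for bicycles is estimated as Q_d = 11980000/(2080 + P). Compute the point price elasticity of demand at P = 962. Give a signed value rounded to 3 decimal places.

dQ_d/dP = −11980000/(2080 + P)² = -1.29461. At P = 962, Q_d = 3938.2.
Ed = (dQ_d/dP)·(P/Q_d) = (-1.29461) × (962/3938.2) = -0.31623…

-0.316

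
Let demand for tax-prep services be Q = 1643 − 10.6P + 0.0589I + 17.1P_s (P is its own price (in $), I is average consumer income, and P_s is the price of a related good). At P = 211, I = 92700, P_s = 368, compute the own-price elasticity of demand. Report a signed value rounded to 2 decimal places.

-0.20

At the given values, Q = 1643 − 10.6(211) + 0.0589(92700) + 17.1(368) = 11159.23.
∂Q/∂P = −10.6.
E = (-10.6) × (211/11159.23) = -0.2004…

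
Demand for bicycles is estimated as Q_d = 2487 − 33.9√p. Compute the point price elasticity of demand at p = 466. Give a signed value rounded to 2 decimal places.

dQ_d/dp = −33.9/(2√p) = -0.785194. At p = 466, Q_d = 1755.2.
Ed = (dQ_d/dp)·(p/Q_d) = (-0.785194) × (466/1755.2) = -0.2084…

-0.21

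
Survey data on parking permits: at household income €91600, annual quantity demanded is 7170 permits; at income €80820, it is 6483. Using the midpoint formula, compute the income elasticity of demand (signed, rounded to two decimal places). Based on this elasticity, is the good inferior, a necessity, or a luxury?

%ΔQ = (6483 − 7170)/[( 7170 + 6483)/2] = -687/6826.5 = -0.100637…
%ΔIncome = (80820 − 91600)/[( 91600 + 80820)/2] = -10780/86210 = -0.125043…
E_income = (-687/6826.5) / (-10780/86210) = 0.8048…
0 < E_income < 1 ⇒ normal good, necessity.

0.80; necessity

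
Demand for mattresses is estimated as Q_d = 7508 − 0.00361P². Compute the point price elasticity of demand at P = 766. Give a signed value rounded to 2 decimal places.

-0.79

dQ_d/dP = −2·0.00361·P = -5.53052. At P = 766, Q_d = 5389.81084.
Ed = (dQ_d/dP)·(P/Q_d) = (-5.53052) × (766/5389.81084) = -0.7859…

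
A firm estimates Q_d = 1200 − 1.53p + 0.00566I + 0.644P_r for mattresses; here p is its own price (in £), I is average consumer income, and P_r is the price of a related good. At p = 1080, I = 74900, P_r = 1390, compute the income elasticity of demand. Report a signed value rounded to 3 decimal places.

At the given values, Q_d = 1200 − 1.53(1080) + 0.00566(74900) + 0.644(1390) = 866.694.
∂Q_d/∂I = 0.00566.
E = (0.00566) × (74900/866.694) = 0.48913…

0.489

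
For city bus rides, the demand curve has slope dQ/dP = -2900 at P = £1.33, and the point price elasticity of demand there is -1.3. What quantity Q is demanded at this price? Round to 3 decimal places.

2966.923

Ed = (dQ/dP)·(P/Q) ⇒ Q = (dQ/dP)·P/Ed = (-2900)·1.33/(-1.3) = 2966.92307…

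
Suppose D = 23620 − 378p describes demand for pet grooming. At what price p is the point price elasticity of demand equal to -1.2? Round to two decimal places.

34.08

Ed = −378p/(23620 − 378p). Set this equal to -1.2:
378p = 1.2·(23620 − 378p) ⇒ 378p(1 + 1.2) = 1.2·23620
p = 1.2·23620 / (378·2.2) = 34.0836…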